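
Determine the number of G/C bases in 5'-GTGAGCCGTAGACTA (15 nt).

8

Scanning the sequence gives C=3, T=3, A=4, G=5.
G+C = 5 + 3 = 8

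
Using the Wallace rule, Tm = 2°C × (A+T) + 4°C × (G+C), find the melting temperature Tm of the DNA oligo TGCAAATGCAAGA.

Counting bases: C=2, A=6, T=2, G=3
AT pairs contribute 8, GC pairs contribute 5.
Tm = 2×8 + 4×5 = 36°C

36°C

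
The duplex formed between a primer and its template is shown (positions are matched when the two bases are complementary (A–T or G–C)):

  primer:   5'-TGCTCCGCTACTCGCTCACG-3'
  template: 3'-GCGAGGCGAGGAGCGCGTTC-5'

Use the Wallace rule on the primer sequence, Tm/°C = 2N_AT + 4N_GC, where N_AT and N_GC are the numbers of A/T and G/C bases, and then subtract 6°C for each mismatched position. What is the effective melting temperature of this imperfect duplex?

42°C

Primer base counts: A=2, T=5, G=4, C=9 → A+T=7, G+C=13
Perfect-match Tm = 2(7) + 4(13) = 14 + 52 = 66°C
Mismatches (positions where the bases are not complementary): 4 (at positions 1, 10, 16, 19)
Effective Tm = 66 − 4×6 = 66 − 24 = 42°C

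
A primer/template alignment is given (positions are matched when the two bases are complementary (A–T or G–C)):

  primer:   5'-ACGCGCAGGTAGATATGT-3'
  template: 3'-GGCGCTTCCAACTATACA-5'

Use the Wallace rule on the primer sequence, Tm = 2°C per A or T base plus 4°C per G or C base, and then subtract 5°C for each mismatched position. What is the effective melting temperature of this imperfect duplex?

Primer base counts: A=5, T=4, G=6, C=3 → A+T=9, G+C=9
Perfect-match Tm = 2(9) + 4(9) = 18 + 36 = 54°C
Mismatches (positions where the bases are not complementary): 3 (at positions 1, 6, 11)
Effective Tm = 54 − 3×5 = 54 − 15 = 39°C

39°C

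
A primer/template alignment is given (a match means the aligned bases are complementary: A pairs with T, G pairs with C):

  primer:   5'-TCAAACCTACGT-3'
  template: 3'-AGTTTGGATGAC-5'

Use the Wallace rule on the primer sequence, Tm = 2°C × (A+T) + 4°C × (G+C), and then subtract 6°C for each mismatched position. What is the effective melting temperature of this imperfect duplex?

Primer base counts: A=4, T=3, G=1, C=4 → A+T=7, G+C=5
Perfect-match Tm = 2(7) + 4(5) = 14 + 20 = 34°C
Mismatches (positions where the bases are not complementary): 2 (at positions 11, 12)
Effective Tm = 34 − 2×6 = 34 − 12 = 22°C

22°C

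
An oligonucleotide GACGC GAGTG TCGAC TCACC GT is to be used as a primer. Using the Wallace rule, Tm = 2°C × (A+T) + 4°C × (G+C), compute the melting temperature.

72°C

G=7, A=4, T=4, C=7
AT pairs contribute 8, GC pairs contribute 14.
Tm = 2(8) + 4(14) = 16 + 56 = 72°C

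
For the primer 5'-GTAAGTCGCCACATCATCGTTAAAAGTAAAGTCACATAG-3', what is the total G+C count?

15

Scanning the sequence gives C=8, T=9, G=7, A=15.
G+C = 7 + 8 = 15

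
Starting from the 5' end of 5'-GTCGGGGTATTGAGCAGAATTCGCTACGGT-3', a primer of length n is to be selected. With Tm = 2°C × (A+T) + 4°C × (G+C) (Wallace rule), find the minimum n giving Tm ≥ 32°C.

n = 10

First 9 bases: GTCGGGGTA → Tm = 30°C (< 32°C)
First 10 bases: GTCGGGGTAT → Tm = 32°C (≥ 32°C)
Each additional base adds 2°C (A/T) or 4°C (G/C), so Tm is non-decreasing in n; n = 10 is the first length to reach 32°C.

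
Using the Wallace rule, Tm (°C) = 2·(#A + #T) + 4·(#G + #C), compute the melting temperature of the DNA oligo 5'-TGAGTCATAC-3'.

Counting bases: T=3, A=3, G=2, C=2
AT pairs contribute 6, GC pairs contribute 4.
Tm = 4·4 + 2·6 = 16 + 12 = 28°C

28°C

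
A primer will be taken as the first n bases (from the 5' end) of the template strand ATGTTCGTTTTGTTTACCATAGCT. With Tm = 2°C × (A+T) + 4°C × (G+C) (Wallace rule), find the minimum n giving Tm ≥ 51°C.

First 19 bases: ATGTTCGTTTTGTTTACCA → Tm = 50°C (< 51°C)
First 20 bases: ATGTTCGTTTTGTTTACCAT → Tm = 52°C (≥ 51°C)
Since every base adds ≥2°C, Tm only increases with n, so the threshold is first crossed at n = 20.

n = 20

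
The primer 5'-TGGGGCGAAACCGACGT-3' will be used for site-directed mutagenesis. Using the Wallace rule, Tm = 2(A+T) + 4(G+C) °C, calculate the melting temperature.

56°C

Counting bases: C=4, T=2, G=7, A=4
AT pairs contribute 6, GC pairs contribute 11.
Tm = 2(6) + 4(11) = 12 + 44 = 56°C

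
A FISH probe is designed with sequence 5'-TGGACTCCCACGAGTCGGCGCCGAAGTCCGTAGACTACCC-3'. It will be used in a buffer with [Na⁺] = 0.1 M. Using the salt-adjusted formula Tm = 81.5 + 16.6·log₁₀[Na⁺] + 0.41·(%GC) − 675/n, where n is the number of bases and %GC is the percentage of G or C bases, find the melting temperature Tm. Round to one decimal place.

Length n = 40. A=8, C=15, T=6, G=11
G+C = 26, so %GC = 26/40 × 100 = 65%
Salt term: 16.6 × (-1) = -16.6
GC term: 0.41 × 65 = 26.65; length term: −675/40 = −16.875
Tm = 81.5 + (-16.6) + 26.65 − 16.875 = 74.675 → 74.7°C

74.7°C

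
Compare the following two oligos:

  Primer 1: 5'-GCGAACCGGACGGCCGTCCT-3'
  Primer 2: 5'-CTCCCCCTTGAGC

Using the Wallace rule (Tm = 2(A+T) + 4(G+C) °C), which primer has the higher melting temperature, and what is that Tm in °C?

Primer 1, 70°C

Primer 1: A+T=5, G+C=15 → Tm = 2(5)+4(15) = 70°C
Primer 2: A+T=4, G+C=9 → Tm = 2(4)+4(9) = 44°C
70°C vs 44°C → primer 1 is higher.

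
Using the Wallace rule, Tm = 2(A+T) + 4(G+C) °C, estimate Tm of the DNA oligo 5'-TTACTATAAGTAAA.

Counting bases: G=1, T=5, A=7, C=1
A+T = 12, G+C = 2
Tm = 4·2 + 2·12 = 8 + 24 = 32°C

32°C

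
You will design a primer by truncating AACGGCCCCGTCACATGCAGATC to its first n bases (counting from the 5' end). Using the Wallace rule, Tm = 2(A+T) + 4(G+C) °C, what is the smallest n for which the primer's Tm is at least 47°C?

First 13 bases: AACGGCCCCGTCA → Tm = 44°C (< 47°C)
First 14 bases: AACGGCCCCGTCAC → Tm = 48°C (≥ 47°C)
Each additional base adds 2°C (A/T) or 4°C (G/C), so Tm is non-decreasing in n; n = 14 is the first length to reach 47°C.

n = 14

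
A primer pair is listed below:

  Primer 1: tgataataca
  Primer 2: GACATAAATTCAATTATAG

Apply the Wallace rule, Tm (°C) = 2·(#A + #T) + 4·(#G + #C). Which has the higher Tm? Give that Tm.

Primer 1: A+T=8, G+C=2 → Tm = 2(8)+4(2) = 24°C
Primer 2: A+T=15, G+C=4 → Tm = 2(15)+4(4) = 46°C
24°C vs 46°C → primer 2 is higher.

Primer 2, 46°C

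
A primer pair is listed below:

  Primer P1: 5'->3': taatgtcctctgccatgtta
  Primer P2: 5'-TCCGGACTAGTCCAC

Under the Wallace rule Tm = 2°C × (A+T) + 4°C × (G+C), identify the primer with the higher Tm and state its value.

Primer P1, 56°C

Primer P1: A+T=12, G+C=8 → Tm = 2(12)+4(8) = 56°C
Primer P2: A+T=6, G+C=9 → Tm = 2(6)+4(9) = 48°C
56°C vs 48°C → primer P1 is higher.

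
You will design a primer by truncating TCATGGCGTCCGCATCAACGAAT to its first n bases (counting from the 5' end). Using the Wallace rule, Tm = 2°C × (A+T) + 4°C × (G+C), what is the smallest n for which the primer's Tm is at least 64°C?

n = 20

First 19 bases: TCATGGCGTCCGCATCAAC → Tm = 60°C (< 64°C)
First 20 bases: TCATGGCGTCCGCATCAACG → Tm = 64°C (≥ 64°C)
Each additional base adds 2°C (A/T) or 4°C (G/C), so Tm is non-decreasing in n; n = 20 is the first length to reach 64°C.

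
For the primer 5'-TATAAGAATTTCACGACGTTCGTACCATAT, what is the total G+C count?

Scanning the sequence gives C=6, A=10, G=4, T=10.
Total G or C: 4 + 6 = 10

10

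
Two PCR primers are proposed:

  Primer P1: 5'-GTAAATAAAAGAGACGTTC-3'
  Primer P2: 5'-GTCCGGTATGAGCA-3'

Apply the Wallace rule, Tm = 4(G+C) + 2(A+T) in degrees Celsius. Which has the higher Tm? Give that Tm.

Primer P1: A+T=13, G+C=6 → Tm = 2(13)+4(6) = 50°C
Primer P2: A+T=6, G+C=8 → Tm = 2(6)+4(8) = 44°C
50°C vs 44°C → primer P1 is higher.

Primer P1, 50°C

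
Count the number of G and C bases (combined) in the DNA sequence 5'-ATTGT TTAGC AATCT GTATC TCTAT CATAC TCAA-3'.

Base counts: G=3, C=7, A=10, T=14
G+C = 3 + 7 = 10

10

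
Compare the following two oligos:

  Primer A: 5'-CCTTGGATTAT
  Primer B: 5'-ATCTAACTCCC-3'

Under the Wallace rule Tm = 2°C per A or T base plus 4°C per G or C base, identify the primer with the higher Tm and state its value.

Primer B, 32°C

Primer A: A+T=7, G+C=4 → Tm = 2(7)+4(4) = 30°C
Primer B: A+T=6, G+C=5 → Tm = 2(6)+4(5) = 32°C
30°C vs 32°C → primer B is higher.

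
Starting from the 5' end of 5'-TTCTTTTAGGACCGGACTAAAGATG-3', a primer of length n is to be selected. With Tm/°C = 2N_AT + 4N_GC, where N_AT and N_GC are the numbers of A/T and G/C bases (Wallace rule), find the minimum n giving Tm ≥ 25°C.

First 9 bases: TTCTTTTAG → Tm = 22°C (< 25°C)
First 10 bases: TTCTTTTAGG → Tm = 26°C (≥ 25°C)
Since every base adds ≥2°C, Tm only increases with n, so the threshold is first crossed at n = 10.

n = 10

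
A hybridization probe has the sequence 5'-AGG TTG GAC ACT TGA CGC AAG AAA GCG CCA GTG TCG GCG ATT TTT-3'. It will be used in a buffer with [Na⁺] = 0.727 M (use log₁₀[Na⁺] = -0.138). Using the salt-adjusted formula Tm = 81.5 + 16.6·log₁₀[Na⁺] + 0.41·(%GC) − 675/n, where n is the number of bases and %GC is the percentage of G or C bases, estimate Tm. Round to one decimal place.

85.2°C

Length n = 45. Base counts: C=9, G=14, T=11, A=11
G+C = 23, so %GC = 23/45 × 100 = 51.111%
Salt term: 16.6 × (-0.138) = -2.291
GC term: 0.41 × 51.111 = 20.956; length term: −675/45 = −15
Tm = 81.5 + (-2.291) + 20.956 − 15 = 85.165 → 85.2°C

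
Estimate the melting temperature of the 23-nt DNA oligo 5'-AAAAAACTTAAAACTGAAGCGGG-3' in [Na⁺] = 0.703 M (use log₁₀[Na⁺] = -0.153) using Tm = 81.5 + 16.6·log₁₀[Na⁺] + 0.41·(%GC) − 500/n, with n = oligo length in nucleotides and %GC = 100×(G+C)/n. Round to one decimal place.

Length n = 23. Scanning the sequence gives C=3, A=12, T=3, G=5.
G+C = 8, so %GC = 8/23 × 100 = 34.783%
Salt term: 16.6 × (-0.153) = -2.54
GC term: 0.41 × 34.783 = 14.261; length term: −500/23 = −21.739
Tm = 81.5 + (-2.54) + 14.261 − 21.739 = 71.482 → 71.5°C

71.5°C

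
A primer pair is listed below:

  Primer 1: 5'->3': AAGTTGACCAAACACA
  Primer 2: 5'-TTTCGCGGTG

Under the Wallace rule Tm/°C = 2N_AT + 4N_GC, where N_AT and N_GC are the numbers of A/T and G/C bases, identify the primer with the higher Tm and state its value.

Primer 1, 44°C

Primer 1: A+T=10, G+C=6 → Tm = 2(10)+4(6) = 44°C
Primer 2: A+T=4, G+C=6 → Tm = 2(4)+4(6) = 32°C
44°C vs 32°C → primer 1 is higher.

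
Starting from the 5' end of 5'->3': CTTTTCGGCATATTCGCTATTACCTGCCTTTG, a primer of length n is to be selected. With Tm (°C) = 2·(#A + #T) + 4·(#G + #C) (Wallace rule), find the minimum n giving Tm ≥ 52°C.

n = 18

First 17 bases: CTTTTCGGCATATTCGC → Tm = 50°C (< 52°C)
First 18 bases: CTTTTCGGCATATTCGCT → Tm = 52°C (≥ 52°C)
Since every base adds ≥2°C, Tm only increases with n, so the threshold is first crossed at n = 18.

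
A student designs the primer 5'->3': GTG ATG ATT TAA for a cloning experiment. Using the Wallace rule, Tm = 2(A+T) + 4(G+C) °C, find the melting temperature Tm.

Base counts: C=0, A=4, G=3, T=5
So N_AT = 9 and N_GC = 3.
Tm = 2(9) + 4(3) = 18 + 12 = 30°C

30°C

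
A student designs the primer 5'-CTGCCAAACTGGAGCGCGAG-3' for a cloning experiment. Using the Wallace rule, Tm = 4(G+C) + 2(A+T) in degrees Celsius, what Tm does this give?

A=5, G=7, T=2, C=6
AT pairs contribute 7, GC pairs contribute 13.
Tm = 2×7 + 4×13 = 66°C

66°C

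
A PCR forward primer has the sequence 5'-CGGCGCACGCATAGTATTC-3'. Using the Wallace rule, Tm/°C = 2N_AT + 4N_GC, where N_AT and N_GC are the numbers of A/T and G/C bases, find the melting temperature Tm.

Base counts: G=5, C=6, A=4, T=4
A+T = 8, G+C = 11
Tm = 4·11 + 2·8 = 44 + 16 = 60°C

60°C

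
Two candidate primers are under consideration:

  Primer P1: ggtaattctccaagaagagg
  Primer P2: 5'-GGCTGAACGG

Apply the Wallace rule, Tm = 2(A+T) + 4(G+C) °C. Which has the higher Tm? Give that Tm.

Primer P1, 58°C

Primer P1: A+T=11, G+C=9 → Tm = 2(11)+4(9) = 58°C
Primer P2: A+T=3, G+C=7 → Tm = 2(3)+4(7) = 34°C
58°C vs 34°C → primer P1 is higher.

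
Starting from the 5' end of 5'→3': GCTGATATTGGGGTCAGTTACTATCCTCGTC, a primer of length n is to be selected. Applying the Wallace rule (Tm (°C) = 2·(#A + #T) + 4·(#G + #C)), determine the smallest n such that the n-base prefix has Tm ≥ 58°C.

n = 20

First 19 bases: GCTGATATTGGGGTCAGTT → Tm = 56°C (< 58°C)
First 20 bases: GCTGATATTGGGGTCAGTTA → Tm = 58°C (≥ 58°C)
Since every base adds ≥2°C, Tm only increases with n, so the threshold is first crossed at n = 20.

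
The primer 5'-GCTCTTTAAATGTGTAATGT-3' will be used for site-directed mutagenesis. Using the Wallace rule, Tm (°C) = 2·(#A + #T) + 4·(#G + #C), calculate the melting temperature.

52°C

Scanning the sequence gives A=5, G=4, C=2, T=9.
A+T = 14, G+C = 6
Tm = 2(14) + 4(6) = 28 + 24 = 52°C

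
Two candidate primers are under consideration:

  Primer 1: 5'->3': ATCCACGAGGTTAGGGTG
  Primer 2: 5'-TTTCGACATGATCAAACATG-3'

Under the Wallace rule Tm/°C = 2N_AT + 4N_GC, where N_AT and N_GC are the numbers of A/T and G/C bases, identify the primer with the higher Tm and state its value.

Primer 1: A+T=8, G+C=10 → Tm = 2(8)+4(10) = 56°C
Primer 2: A+T=13, G+C=7 → Tm = 2(13)+4(7) = 54°C
56°C vs 54°C → primer 1 is higher.

Primer 1, 56°C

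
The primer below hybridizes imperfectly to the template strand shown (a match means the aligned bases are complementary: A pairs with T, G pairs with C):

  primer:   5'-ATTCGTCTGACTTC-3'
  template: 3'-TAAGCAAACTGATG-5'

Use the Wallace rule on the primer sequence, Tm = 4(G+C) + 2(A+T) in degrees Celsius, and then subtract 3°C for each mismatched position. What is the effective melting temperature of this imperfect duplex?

34°C

Primer base counts: A=2, T=6, G=2, C=4 → A+T=8, G+C=6
Perfect-match Tm = 2(8) + 4(6) = 16 + 24 = 40°C
Mismatches (positions where the bases are not complementary): 2 (at positions 7, 13)
Effective Tm = 40 − 2×3 = 40 − 6 = 34°C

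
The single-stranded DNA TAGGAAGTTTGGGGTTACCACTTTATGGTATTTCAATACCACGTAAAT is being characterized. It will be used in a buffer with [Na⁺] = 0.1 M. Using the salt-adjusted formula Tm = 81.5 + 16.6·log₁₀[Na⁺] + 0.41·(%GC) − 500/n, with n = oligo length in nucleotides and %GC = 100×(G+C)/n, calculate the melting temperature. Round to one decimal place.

69.0°C

Length n = 48. Counting bases: T=17, G=10, C=7, A=14
G+C = 17, so %GC = 17/48 × 100 = 35.417%
Salt term: 16.6 × (-1) = -16.6
GC term: 0.41 × 35.417 = 14.521; length term: −500/48 = −10.417
Tm = 81.5 + (-16.6) + 14.521 − 10.417 = 69.004 → 69.0°C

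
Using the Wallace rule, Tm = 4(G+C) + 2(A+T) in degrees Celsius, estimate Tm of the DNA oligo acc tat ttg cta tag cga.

Counting bases: T=6, C=4, G=3, A=5
AT pairs contribute 11, GC pairs contribute 7.
Tm = 2(11) + 4(7) = 22 + 28 = 50°C

50°C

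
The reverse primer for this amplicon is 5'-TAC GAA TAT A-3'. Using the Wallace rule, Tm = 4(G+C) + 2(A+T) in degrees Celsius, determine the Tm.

24°C

Base counts: T=3, G=1, C=1, A=5
AT pairs contribute 8, GC pairs contribute 2.
Tm = 2×8 + 4×2 = 24°C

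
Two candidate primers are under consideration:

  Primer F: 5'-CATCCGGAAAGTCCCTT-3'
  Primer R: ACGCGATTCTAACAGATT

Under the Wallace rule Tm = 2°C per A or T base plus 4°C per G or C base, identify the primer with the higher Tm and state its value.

Primer F, 52°C

Primer F: A+T=8, G+C=9 → Tm = 2(8)+4(9) = 52°C
Primer R: A+T=11, G+C=7 → Tm = 2(11)+4(7) = 50°C
52°C vs 50°C → primer F is higher.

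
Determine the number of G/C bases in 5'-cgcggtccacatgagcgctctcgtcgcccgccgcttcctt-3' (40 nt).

Scanning the sequence gives G=10, A=3, C=18, T=9.
Total G or C: 10 + 18 = 28

28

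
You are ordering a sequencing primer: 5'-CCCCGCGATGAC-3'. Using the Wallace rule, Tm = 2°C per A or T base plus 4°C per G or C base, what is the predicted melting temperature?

A=2, G=3, C=6, T=1
A+T = 3, G+C = 9
Tm = 2(3) + 4(9) = 6 + 36 = 42°C

42°C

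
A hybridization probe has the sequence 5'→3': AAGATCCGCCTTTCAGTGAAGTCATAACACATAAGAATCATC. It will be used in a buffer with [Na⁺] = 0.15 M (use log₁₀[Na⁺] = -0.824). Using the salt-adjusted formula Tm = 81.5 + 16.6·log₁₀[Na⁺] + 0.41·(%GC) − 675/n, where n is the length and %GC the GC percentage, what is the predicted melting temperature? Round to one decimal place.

Length n = 42. A=16, G=6, T=10, C=10
G+C = 16, so %GC = 16/42 × 100 = 38.095%
Salt term: 16.6 × (-0.824) = -13.678
GC term: 0.41 × 38.095 = 15.619; length term: −675/42 = −16.071
Tm = 81.5 + (-13.678) + 15.619 − 16.071 = 67.37 → 67.4°C

67.4°C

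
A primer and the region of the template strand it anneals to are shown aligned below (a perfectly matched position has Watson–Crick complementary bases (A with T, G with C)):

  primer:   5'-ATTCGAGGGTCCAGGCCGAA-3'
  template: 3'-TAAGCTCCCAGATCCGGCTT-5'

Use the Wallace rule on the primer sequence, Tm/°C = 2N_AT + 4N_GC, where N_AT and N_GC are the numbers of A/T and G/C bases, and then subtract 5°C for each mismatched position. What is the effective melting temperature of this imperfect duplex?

Primer base counts: A=5, T=3, G=7, C=5 → A+T=8, G+C=12
Perfect-match Tm = 2(8) + 4(12) = 16 + 48 = 64°C
Mismatches (positions where the bases are not complementary): 1 (at position 12)
Effective Tm = 64 − 1×5 = 64 − 5 = 59°C

59°C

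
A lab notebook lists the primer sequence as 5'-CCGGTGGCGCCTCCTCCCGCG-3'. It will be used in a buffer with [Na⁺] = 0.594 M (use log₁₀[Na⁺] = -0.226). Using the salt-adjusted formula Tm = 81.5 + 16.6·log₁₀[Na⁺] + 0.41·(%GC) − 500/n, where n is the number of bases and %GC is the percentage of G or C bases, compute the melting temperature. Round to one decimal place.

89.1°C

Length n = 21. Scanning the sequence gives A=0, T=3, C=11, G=7.
G+C = 18, so %GC = 18/21 × 100 = 85.714%
Salt term: 16.6 × (-0.226) = -3.752
GC term: 0.41 × 85.714 = 35.143; length term: −500/21 = −23.81
Tm = 81.5 + (-3.752) + 35.143 − 23.81 = 89.081 → 89.1°C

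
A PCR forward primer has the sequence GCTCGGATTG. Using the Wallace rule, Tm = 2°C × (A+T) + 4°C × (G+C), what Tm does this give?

32°C

A=1, C=2, G=4, T=3
So N_AT = 4 and N_GC = 6.
Tm = 2(4) + 4(6) = 8 + 24 = 32°C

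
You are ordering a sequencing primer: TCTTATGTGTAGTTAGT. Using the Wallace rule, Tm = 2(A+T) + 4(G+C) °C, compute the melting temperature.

Counting bases: T=9, C=1, A=3, G=4
A+T = 12, G+C = 5
Tm = 2×12 + 4×5 = 44°C

44°C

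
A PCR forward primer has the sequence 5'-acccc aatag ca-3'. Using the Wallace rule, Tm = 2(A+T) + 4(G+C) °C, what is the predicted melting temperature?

36°C

Base counts: T=1, C=5, A=5, G=1
A+T = 6, G+C = 6
Tm = 2×6 + 4×6 = 36°C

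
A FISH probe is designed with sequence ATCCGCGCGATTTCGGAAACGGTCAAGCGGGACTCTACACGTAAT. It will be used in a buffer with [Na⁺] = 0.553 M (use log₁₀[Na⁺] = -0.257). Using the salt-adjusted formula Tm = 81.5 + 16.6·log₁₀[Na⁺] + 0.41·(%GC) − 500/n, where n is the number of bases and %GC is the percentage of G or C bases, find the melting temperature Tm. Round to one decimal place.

88.0°C

Length n = 45. Base counts: A=12, G=12, C=12, T=9
G+C = 24, so %GC = 24/45 × 100 = 53.333%
Salt term: 16.6 × (-0.257) = -4.266
GC term: 0.41 × 53.333 = 21.867; length term: −500/45 = −11.111
Tm = 81.5 + (-4.266) + 21.867 − 11.111 = 87.99 → 88.0°C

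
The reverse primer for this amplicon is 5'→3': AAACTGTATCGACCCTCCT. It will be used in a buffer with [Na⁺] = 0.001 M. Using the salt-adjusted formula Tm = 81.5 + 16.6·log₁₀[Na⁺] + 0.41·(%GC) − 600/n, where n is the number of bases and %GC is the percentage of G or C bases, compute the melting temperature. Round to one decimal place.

19.5°C

Length n = 19. A=5, C=7, G=2, T=5
G+C = 9, so %GC = 9/19 × 100 = 47.368%
Salt term: 16.6 × (-3) = -49.8
GC term: 0.41 × 47.368 = 19.421; length term: −600/19 = −31.579
Tm = 81.5 + (-49.8) + 19.421 − 31.579 = 19.542 → 19.5°C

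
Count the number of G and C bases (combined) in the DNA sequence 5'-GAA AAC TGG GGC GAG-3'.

Counting bases: C=2, T=1, G=7, A=5
G+C = 7 + 2 = 9

9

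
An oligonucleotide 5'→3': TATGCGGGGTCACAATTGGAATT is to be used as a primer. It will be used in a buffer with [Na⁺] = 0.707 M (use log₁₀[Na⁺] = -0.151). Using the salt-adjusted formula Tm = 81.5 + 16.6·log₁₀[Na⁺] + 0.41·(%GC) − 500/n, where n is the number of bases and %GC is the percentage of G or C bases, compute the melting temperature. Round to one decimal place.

Length n = 23. Base counts: G=7, C=3, A=6, T=7
G+C = 10, so %GC = 10/23 × 100 = 43.478%
Salt term: 16.6 × (-0.151) = -2.507
GC term: 0.41 × 43.478 = 17.826; length term: −500/23 = −21.739
Tm = 81.5 + (-2.507) + 17.826 − 21.739 = 75.08 → 75.1°C

75.1°C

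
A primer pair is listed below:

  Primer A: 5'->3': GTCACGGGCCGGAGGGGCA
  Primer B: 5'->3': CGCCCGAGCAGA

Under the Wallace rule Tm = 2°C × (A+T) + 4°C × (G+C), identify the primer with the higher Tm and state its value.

Primer A, 68°C

Primer A: A+T=4, G+C=15 → Tm = 2(4)+4(15) = 68°C
Primer B: A+T=3, G+C=9 → Tm = 2(3)+4(9) = 42°C
68°C vs 42°C → primer A is higher.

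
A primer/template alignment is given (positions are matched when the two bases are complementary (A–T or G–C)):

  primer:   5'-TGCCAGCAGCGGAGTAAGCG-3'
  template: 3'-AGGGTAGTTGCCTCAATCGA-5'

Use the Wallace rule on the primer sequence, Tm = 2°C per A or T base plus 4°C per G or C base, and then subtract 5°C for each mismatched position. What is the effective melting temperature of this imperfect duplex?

41°C

Primer base counts: A=5, T=2, G=8, C=5 → A+T=7, G+C=13
Perfect-match Tm = 2(7) + 4(13) = 14 + 52 = 66°C
Mismatches (positions where the bases are not complementary): 5 (at positions 2, 6, 9, 16, 20)
Effective Tm = 66 − 5×5 = 66 − 25 = 41°C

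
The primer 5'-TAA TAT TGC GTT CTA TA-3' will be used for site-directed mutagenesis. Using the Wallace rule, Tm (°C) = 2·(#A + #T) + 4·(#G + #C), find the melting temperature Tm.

42°C

Base counts: T=8, A=5, C=2, G=2
So N_AT = 13 and N_GC = 4.
Tm = 2(13) + 4(4) = 26 + 16 = 42°C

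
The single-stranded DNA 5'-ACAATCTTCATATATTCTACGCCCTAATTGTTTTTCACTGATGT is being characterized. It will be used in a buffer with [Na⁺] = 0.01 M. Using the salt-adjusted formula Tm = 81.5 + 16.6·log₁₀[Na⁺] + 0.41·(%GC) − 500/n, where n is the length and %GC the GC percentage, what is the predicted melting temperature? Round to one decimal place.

Length n = 44. Base counts: C=10, G=4, T=19, A=11
G+C = 14, so %GC = 14/44 × 100 = 31.818%
Salt term: 16.6 × (-2) = -33.2
GC term: 0.41 × 31.818 = 13.045; length term: −500/44 = −11.364
Tm = 81.5 + (-33.2) + 13.045 − 11.364 = 49.981 → 50.0°C

50.0°C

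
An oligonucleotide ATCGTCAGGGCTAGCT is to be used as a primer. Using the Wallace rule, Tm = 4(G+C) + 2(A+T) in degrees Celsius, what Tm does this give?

T=4, A=3, C=4, G=5
So N_AT = 7 and N_GC = 9.
Tm = 2(7) + 4(9) = 14 + 36 = 50°C

50°C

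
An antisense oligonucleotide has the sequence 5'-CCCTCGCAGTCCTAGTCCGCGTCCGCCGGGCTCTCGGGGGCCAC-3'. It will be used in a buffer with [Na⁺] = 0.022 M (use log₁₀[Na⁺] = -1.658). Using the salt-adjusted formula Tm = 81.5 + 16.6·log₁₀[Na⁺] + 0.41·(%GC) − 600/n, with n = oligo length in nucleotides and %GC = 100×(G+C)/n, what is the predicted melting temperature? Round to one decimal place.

72.0°C

Length n = 44. Scanning the sequence gives A=3, C=20, G=14, T=7.
G+C = 34, so %GC = 34/44 × 100 = 77.273%
Salt term: 16.6 × (-1.658) = -27.523
GC term: 0.41 × 77.273 = 31.682; length term: −600/44 = −13.636
Tm = 81.5 + (-27.523) + 31.682 − 13.636 = 72.023 → 72.0°C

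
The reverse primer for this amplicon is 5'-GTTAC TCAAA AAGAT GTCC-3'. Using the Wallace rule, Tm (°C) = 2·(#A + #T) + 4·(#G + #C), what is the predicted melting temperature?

52°C

Base counts: C=4, A=7, G=3, T=5
A+T = 12, G+C = 7
Tm = 4·7 + 2·12 = 28 + 24 = 52°C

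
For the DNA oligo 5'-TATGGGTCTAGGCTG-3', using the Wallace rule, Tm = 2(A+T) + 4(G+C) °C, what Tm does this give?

Scanning the sequence gives G=6, A=2, T=5, C=2.
AT pairs contribute 7, GC pairs contribute 8.
Tm = 2×7 + 4×8 = 46°C

46°C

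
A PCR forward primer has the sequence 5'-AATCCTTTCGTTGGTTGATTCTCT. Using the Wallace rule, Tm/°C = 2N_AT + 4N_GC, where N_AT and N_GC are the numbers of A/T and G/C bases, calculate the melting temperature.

Counting bases: T=12, A=3, G=4, C=5
So N_AT = 15 and N_GC = 9.
Tm = 2(15) + 4(9) = 30 + 36 = 66°C

66°C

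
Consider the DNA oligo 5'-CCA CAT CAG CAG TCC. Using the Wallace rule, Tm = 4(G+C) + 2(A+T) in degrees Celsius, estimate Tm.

48°C

Scanning the sequence gives G=2, T=2, A=4, C=7.
A+T = 6, G+C = 9
Tm = 2×6 + 4×9 = 48°C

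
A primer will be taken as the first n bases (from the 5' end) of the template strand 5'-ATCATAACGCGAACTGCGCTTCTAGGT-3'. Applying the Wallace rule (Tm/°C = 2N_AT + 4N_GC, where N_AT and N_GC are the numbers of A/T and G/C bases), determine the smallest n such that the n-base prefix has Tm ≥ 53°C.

First 17 bases: ATCATAACGCGAACTGC → Tm = 50°C (< 53°C)
First 18 bases: ATCATAACGCGAACTGCG → Tm = 54°C (≥ 53°C)
Since every base adds ≥2°C, Tm only increases with n, so the threshold is first crossed at n = 18.

n = 18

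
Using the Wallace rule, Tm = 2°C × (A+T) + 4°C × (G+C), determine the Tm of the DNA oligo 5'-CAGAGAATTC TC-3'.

Counting bases: G=2, A=4, C=3, T=3
A+T = 7, G+C = 5
Tm = 2×7 + 4×5 = 34°C

34°C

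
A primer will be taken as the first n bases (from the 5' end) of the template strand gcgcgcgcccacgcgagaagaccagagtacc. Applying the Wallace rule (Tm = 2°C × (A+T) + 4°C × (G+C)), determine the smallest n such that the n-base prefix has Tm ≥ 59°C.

First 15 bases: GCGCGCGCCCACGCG → Tm = 58°C (< 59°C)
First 16 bases: GCGCGCGCCCACGCGA → Tm = 60°C (≥ 59°C)
Each additional base adds 2°C (A/T) or 4°C (G/C), so Tm is non-decreasing in n; n = 16 is the first length to reach 59°C.

n = 16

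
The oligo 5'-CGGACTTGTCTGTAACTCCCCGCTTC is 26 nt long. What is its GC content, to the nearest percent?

58%

Base counts: T=8, G=5, C=10, A=3
G+C = 5 + 10 = 15 out of 26 bases
%GC = 15/26 × 100 = 57.69% ≈ 58%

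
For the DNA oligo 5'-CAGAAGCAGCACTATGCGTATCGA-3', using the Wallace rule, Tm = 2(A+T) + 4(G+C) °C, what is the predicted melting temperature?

C=6, G=6, T=4, A=8
A+T = 12, G+C = 12
Tm = 2×12 + 4×12 = 72°C

72°C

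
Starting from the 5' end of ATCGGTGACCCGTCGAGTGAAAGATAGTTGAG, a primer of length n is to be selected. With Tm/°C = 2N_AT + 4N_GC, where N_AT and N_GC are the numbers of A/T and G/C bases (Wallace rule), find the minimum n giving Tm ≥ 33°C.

n = 11

First 10 bases: ATCGGTGACC → Tm = 32°C (< 33°C)
First 11 bases: ATCGGTGACCC → Tm = 36°C (≥ 33°C)
Since every base adds ≥2°C, Tm only increases with n, so the threshold is first crossed at n = 11.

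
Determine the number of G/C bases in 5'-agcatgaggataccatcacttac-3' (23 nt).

10

Scanning the sequence gives A=8, T=5, C=6, G=4.
Total G or C: 4 + 6 = 10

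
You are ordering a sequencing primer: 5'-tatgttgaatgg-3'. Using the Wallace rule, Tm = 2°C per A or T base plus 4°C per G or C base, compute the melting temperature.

C=0, G=4, A=3, T=5
A+T = 8, G+C = 4
Tm = 4·4 + 2·8 = 16 + 16 = 32°C

32°C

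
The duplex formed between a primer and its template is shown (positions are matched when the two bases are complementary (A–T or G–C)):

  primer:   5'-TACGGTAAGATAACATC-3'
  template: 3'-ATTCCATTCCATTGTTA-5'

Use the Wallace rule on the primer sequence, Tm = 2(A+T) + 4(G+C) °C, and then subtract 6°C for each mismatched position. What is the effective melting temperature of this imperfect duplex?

22°C

Primer base counts: A=7, T=4, G=3, C=3 → A+T=11, G+C=6
Perfect-match Tm = 2(11) + 4(6) = 22 + 24 = 46°C
Mismatches (positions where the bases are not complementary): 4 (at positions 3, 10, 16, 17)
Effective Tm = 46 − 4×6 = 46 − 24 = 22°C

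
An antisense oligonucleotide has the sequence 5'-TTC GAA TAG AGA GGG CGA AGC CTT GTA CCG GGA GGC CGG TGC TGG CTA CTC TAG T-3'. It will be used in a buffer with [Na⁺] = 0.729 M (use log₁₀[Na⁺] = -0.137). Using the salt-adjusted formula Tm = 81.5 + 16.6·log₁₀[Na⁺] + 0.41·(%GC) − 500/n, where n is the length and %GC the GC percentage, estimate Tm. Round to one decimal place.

94.0°C

Length n = 55. Base counts: A=11, T=12, G=20, C=12
G+C = 32, so %GC = 32/55 × 100 = 58.182%
Salt term: 16.6 × (-0.137) = -2.274
GC term: 0.41 × 58.182 = 23.855; length term: −500/55 = −9.091
Tm = 81.5 + (-2.274) + 23.855 − 9.091 = 93.99 → 94.0°C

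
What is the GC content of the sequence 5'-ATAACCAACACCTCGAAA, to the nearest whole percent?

39%

Counting bases: G=1, A=9, C=6, T=2
G+C = 1 + 6 = 7 out of 18 bases
%GC = 7/18 × 100 = 38.89% ≈ 39%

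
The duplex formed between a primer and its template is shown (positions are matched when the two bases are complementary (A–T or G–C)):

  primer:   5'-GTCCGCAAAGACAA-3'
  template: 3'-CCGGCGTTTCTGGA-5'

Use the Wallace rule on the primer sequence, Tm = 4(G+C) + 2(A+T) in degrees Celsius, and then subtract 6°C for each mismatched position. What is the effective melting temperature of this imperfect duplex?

Primer base counts: A=6, T=1, G=3, C=4 → A+T=7, G+C=7
Perfect-match Tm = 2(7) + 4(7) = 14 + 28 = 42°C
Mismatches (positions where the bases are not complementary): 3 (at positions 2, 13, 14)
Effective Tm = 42 − 3×6 = 42 − 18 = 24°C

24°C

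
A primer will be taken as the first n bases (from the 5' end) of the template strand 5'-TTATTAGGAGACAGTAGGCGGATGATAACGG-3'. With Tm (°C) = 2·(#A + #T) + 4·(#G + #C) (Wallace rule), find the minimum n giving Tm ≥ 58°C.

n = 20

First 19 bases: TTATTAGGAGACAGTAGGC → Tm = 54°C (< 58°C)
First 20 bases: TTATTAGGAGACAGTAGGCG → Tm = 58°C (≥ 58°C)
Since every base adds ≥2°C, Tm only increases with n, so the threshold is first crossed at n = 20.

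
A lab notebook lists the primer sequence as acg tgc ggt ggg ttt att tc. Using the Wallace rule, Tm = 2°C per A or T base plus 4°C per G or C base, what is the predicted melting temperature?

Base counts: C=3, G=7, A=2, T=8
AT pairs contribute 10, GC pairs contribute 10.
Tm = 4·10 + 2·10 = 40 + 20 = 60°C

60°C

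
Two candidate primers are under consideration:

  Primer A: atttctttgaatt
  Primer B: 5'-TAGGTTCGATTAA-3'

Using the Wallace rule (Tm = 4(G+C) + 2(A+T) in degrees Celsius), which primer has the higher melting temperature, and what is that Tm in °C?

Primer A: A+T=11, G+C=2 → Tm = 2(11)+4(2) = 30°C
Primer B: A+T=9, G+C=4 → Tm = 2(9)+4(4) = 34°C
30°C vs 34°C → primer B is higher.

Primer B, 34°C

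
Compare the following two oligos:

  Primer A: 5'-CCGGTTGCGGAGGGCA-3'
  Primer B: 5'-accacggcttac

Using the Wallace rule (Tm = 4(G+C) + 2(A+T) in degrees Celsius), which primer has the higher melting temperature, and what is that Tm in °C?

Primer A, 56°C

Primer A: A+T=4, G+C=12 → Tm = 2(4)+4(12) = 56°C
Primer B: A+T=5, G+C=7 → Tm = 2(5)+4(7) = 38°C
56°C vs 38°C → primer A is higher.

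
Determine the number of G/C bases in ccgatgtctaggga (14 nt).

Scanning the sequence gives G=5, C=3, A=3, T=3.
Total G or C: 5 + 3 = 8

8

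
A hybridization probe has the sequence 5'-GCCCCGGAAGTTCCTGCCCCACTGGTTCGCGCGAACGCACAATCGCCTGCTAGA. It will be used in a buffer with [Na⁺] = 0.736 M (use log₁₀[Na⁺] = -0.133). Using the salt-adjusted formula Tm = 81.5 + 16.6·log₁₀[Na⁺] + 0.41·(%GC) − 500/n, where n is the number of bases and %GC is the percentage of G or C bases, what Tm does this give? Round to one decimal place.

Length n = 54. Counting bases: A=10, C=21, G=14, T=9
G+C = 35, so %GC = 35/54 × 100 = 64.815%
Salt term: 16.6 × (-0.133) = -2.208
GC term: 0.41 × 64.815 = 26.574; length term: −500/54 = −9.259
Tm = 81.5 + (-2.208) + 26.574 − 9.259 = 96.607 → 96.6°C

96.6°C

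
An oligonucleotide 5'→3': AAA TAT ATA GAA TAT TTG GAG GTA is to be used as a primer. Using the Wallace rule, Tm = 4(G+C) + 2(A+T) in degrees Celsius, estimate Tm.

Counting bases: C=0, A=11, T=8, G=5
AT pairs contribute 19, GC pairs contribute 5.
Tm = 2(19) + 4(5) = 38 + 20 = 58°C

58°C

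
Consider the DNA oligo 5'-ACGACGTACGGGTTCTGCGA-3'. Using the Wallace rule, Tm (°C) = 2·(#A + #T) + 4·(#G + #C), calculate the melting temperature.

64°C

Base counts: A=4, T=4, G=7, C=5
A+T = 8, G+C = 12
Tm = 4·12 + 2·8 = 48 + 16 = 64°C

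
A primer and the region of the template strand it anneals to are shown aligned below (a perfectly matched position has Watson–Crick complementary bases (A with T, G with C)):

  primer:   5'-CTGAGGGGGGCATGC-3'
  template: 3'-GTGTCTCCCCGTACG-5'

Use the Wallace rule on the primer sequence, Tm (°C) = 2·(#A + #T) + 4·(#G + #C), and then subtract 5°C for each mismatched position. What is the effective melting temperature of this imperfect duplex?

Primer base counts: A=2, T=2, G=8, C=3 → A+T=4, G+C=11
Perfect-match Tm = 2(4) + 4(11) = 8 + 44 = 52°C
Mismatches (positions where the bases are not complementary): 3 (at positions 2, 3, 6)
Effective Tm = 52 − 3×5 = 52 − 15 = 37°C

37°C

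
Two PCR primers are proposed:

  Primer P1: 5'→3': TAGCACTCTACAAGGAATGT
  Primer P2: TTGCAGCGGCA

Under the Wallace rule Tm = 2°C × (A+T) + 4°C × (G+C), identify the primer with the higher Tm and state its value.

Primer P1: A+T=12, G+C=8 → Tm = 2(12)+4(8) = 56°C
Primer P2: A+T=4, G+C=7 → Tm = 2(4)+4(7) = 36°C
56°C vs 36°C → primer P1 is higher.

Primer P1, 56°C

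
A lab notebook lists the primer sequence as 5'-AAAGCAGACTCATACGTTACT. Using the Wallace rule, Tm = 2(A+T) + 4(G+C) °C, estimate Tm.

Scanning the sequence gives G=3, C=5, T=5, A=8.
So N_AT = 13 and N_GC = 8.
Tm = 2(13) + 4(8) = 26 + 32 = 58°C

58°C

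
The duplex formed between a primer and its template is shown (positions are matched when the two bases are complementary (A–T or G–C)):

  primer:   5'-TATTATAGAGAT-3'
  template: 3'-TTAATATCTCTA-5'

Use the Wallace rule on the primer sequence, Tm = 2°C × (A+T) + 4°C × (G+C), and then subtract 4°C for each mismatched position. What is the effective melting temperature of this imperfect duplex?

Primer base counts: A=5, T=5, G=2, C=0 → A+T=10, G+C=2
Perfect-match Tm = 2(10) + 4(2) = 20 + 8 = 28°C
Mismatches (positions where the bases are not complementary): 1 (at position 1)
Effective Tm = 28 − 1×4 = 28 − 4 = 24°C

24°C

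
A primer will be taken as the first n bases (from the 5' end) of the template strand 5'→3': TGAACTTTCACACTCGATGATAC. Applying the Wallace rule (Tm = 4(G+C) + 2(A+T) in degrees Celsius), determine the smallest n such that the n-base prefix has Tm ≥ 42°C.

n = 15

First 14 bases: TGAACTTTCACACT → Tm = 38°C (< 42°C)
First 15 bases: TGAACTTTCACACTC → Tm = 42°C (≥ 42°C)
Each additional base adds 2°C (A/T) or 4°C (G/C), so Tm is non-decreasing in n; n = 15 is the first length to reach 42°C.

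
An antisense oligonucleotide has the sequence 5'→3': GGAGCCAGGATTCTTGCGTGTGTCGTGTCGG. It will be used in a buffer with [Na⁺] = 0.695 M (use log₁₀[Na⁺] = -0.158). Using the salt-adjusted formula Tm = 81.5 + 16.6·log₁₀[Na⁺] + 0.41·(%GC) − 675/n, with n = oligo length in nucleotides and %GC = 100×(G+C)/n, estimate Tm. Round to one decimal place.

82.2°C

Length n = 31. Scanning the sequence gives G=13, A=3, T=9, C=6.
G+C = 19, so %GC = 19/31 × 100 = 61.29%
Salt term: 16.6 × (-0.158) = -2.623
GC term: 0.41 × 61.29 = 25.129; length term: −675/31 = −21.774
Tm = 81.5 + (-2.623) + 25.129 − 21.774 = 82.232 → 82.2°C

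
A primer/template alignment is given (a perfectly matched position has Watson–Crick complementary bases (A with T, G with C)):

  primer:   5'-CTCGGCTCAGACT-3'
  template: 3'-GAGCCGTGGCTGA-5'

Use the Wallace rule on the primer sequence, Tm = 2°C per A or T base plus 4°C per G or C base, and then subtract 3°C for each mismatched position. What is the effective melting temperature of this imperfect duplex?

Primer base counts: A=2, T=3, G=3, C=5 → A+T=5, G+C=8
Perfect-match Tm = 2(5) + 4(8) = 10 + 32 = 42°C
Mismatches (positions where the bases are not complementary): 2 (at positions 7, 9)
Effective Tm = 42 − 2×3 = 42 − 6 = 36°C

36°C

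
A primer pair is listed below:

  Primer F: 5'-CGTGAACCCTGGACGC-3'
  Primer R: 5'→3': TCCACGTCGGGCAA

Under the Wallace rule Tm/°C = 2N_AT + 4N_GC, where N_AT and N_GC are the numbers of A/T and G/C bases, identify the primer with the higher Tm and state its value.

Primer F: A+T=5, G+C=11 → Tm = 2(5)+4(11) = 54°C
Primer R: A+T=5, G+C=9 → Tm = 2(5)+4(9) = 46°C
54°C vs 46°C → primer F is higher.

Primer F, 54°C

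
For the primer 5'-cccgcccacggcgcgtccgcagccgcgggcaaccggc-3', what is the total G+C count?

32

C=19, A=4, T=1, G=13
Total G or C: 13 + 19 = 32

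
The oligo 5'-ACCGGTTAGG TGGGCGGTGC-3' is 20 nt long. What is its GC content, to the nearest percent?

T=4, C=4, A=2, G=10
G+C = 10 + 4 = 14 out of 20 bases
%GC = 14/20 × 100 = 70% ≈ 70%

70%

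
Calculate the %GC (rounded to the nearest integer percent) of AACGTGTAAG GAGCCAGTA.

Scanning the sequence gives A=7, T=3, C=3, G=6.
G+C = 6 + 3 = 9 out of 19 bases
%GC = 9/19 × 100 = 47.37% ≈ 47%

47%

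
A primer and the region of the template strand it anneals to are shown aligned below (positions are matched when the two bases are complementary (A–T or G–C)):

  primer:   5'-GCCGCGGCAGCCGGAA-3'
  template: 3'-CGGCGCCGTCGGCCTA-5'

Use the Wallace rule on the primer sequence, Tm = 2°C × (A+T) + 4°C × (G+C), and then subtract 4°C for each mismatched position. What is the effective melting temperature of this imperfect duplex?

Primer base counts: A=3, T=0, G=7, C=6 → A+T=3, G+C=13
Perfect-match Tm = 2(3) + 4(13) = 6 + 52 = 58°C
Mismatches (positions where the bases are not complementary): 1 (at position 16)
Effective Tm = 58 − 1×4 = 58 − 4 = 54°C

54°C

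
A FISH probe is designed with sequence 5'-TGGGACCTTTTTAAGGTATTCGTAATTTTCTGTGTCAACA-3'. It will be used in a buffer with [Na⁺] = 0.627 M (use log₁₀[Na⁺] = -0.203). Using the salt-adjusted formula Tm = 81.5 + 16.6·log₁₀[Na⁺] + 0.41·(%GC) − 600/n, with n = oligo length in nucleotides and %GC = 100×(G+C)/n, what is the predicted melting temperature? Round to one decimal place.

Length n = 40. Base counts: A=9, T=17, C=6, G=8
G+C = 14, so %GC = 14/40 × 100 = 35%
Salt term: 16.6 × (-0.203) = -3.37
GC term: 0.41 × 35 = 14.35; length term: −600/40 = −15
Tm = 81.5 + (-3.37) + 14.35 − 15 = 77.48 → 77.5°C

77.5°C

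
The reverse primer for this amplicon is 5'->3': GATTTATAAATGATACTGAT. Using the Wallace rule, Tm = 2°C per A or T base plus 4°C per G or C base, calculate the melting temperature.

48°C

Counting bases: C=1, T=8, A=8, G=3
So N_AT = 16 and N_GC = 4.
Tm = 2×16 + 4×4 = 48°C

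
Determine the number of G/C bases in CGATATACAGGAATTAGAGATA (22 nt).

7

Base counts: A=10, C=2, G=5, T=5
G+C = 5 + 2 = 7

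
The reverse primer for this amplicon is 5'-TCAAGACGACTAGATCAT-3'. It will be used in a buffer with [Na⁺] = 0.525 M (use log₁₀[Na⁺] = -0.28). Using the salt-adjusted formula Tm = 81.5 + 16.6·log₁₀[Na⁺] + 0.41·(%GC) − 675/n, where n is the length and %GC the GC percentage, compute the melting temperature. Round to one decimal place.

55.3°C

Length n = 18. Base counts: C=4, T=4, A=7, G=3
G+C = 7, so %GC = 7/18 × 100 = 38.889%
Salt term: 16.6 × (-0.28) = -4.648
GC term: 0.41 × 38.889 = 15.944; length term: −675/18 = −37.5
Tm = 81.5 + (-4.648) + 15.944 − 37.5 = 55.296 → 55.3°C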